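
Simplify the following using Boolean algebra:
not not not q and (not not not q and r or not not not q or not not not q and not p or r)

not q

not not not q and (not not not q and r or not not not q or not not not q and not p or r)
= not not not q and (not not not q or not not not q and not p or r)   (absorption)
= not not not q and (not not not q or r)   (absorption)
= not not not q   (absorption)
= not q   (double negation)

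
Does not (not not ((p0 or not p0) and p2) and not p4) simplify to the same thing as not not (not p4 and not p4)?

E1: not (not not ((p0 or not p0) and p2) and not p4)
    = not ((p0 or not p0) and p2) or p4
    = not p2 or p4
E2: not not (not p4 and not p4)
    = not not not p4
    = not p4
These differ: at p0=0, p2=0, p4=1, E1 = 1 but E2 = 0.

No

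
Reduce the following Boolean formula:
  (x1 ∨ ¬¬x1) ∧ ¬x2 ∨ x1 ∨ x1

x1

(x1 ∨ ¬¬x1) ∧ ¬x2 ∨ x1 ∨ x1
= (x1 ∨ x1) ∧ ¬x2 ∨ x1 ∨ x1   — double negation
= x1 ∨ x1   — absorption
= x1   — idempotence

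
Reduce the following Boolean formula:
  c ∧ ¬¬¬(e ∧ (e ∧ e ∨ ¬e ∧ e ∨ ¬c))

c ∧ ¬¬¬(e ∧ (e ∧ e ∨ ¬e ∧ e ∨ ¬c))
= c ∧ ¬¬¬(e ∧ (e ∨ ¬c))
= c ∧ ¬¬¬e
= c ∧ ¬e

c ∧ ¬e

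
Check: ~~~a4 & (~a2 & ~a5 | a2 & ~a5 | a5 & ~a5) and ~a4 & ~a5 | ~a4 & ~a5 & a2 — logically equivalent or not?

E1: ~~~a4 & (~a2 & ~a5 | a2 & ~a5 | a5 & ~a5)
    = ~a4 & (~a2 & ~a5 | a2 & ~a5 | a5 & ~a5)   [double negation]
    = ~a4 & (~a5 | a5 & ~a5)   [distribution]
    = ~a4 & ~a5   [complement / identity]
E2: ~a4 & ~a5 | ~a4 & ~a5 & a2
    = ~a4 & ~a5   [absorption]
Both reduce to ~a4 & ~a5, so they are equivalent.

Yes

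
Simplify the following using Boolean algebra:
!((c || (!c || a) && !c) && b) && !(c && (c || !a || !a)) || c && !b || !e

!b || !e

!((c || (!c || a) && !c) && b) && !(c && (c || !a || !a)) || c && !b || !e
= !((c || !c) && b) && !(c && (c || !a || !a)) || c && !b || !e   — absorption
= !((c || !c) && b) && !(c && (c || !a)) || c && !b || !e   — idempotence
= !b && !(c && (c || !a)) || c && !b || !e   — complement / identity
= !b && !c || c && !b || !e   — absorption
= !b || !e   — distribution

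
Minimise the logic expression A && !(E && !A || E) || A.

A

A && !(E && !A || E) || A
= A && !E || A   [absorption]
= A   [absorption]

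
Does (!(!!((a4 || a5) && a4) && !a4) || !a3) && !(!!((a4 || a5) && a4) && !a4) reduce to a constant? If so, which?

yes, True

(!(!!((a4 || a5) && a4) && !a4) || !a3) && !(!!((a4 || a5) && a4) && !a4)
= !(!!((a4 || a5) && a4) && !a4)   [absorption]
= !(!!a4 && !a4)   [absorption]
= !a4 || a4   [De Morgan]
= true   [complement]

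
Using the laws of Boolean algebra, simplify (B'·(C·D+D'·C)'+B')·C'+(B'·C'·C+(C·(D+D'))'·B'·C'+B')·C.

B'

(B'·(C·D+D'·C)'+B')·C'+(B'·C'·C+(C·(D+D'))'·B'·C'+B')·C
= (B'·(C·D+D'·C)'+B')·C'+(B'·C'·C+C'·B'·C'+B')·C   (complement / identity)
= (B'·C'+B')·C'+(B'·C'·C+C'·B'·C'+B')·C   (distribution)
= (B'·C'+B')·C'+(B'·C'+B')·C   (distribution)
= B'·C'+B'   (distribution)
= B'   (absorption)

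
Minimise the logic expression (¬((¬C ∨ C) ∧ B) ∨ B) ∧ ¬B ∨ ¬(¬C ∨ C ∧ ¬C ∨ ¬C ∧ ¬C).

¬B ∨ C

(¬((¬C ∨ C) ∧ B) ∨ B) ∧ ¬B ∨ ¬(¬C ∨ C ∧ ¬C ∨ ¬C ∧ ¬C)
= (¬B ∨ B) ∧ ¬B ∨ ¬(¬C ∨ C ∧ ¬C ∨ ¬C ∧ ¬C)   — complement / identity
= ¬B ∨ ¬(¬C ∨ C ∧ ¬C ∨ ¬C ∧ ¬C)   — complement / identity
= ¬B ∨ ¬(¬C ∨ ¬C)   — distribution
= ¬B ∨ ¬¬C   — idempotence
= ¬B ∨ C   — double negation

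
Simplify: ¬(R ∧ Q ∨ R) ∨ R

True

¬(R ∧ Q ∨ R) ∨ R
= ¬R ∨ R   [absorption]
= True   [complement]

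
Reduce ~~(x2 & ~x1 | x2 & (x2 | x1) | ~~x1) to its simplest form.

~~(x2 & ~x1 | x2 & (x2 | x1) | ~~x1)
= ~~(x2 & ~x1 | x2 & (x2 | x1) | x1)   (double negation)
= ~~(x2 & ~x1 | x2 | x1)   (absorption)
= ~~(x2 | x1)   (absorption)
= x2 | x1   (double negation)

x2 | x1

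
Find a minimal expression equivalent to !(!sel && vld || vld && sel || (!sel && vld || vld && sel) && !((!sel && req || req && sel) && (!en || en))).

!vld

!(!sel && vld || vld && sel || (!sel && vld || vld && sel) && !((!sel && req || req && sel) && (!en || en)))
= !(!sel && vld || vld && sel || (!sel && vld || vld && sel) && !(req && (!en || en)))   (distribution)
= !(!sel && vld || vld && sel || (!sel && vld || vld && sel) && !req)   (complement / identity)
= !(!sel && vld || vld && sel)   (absorption)
= !vld   (distribution)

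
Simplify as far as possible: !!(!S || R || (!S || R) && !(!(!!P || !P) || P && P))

!S || R

!!(!S || R || (!S || R) && !(!(!!P || !P) || P && P))
= !S || R || (!S || R) && !(!(!!P || !P) || P && P)
= !S || R || (!S || R) && !(!P && P || P && P)
= !S || R || (!S || R) && !P
= !S || R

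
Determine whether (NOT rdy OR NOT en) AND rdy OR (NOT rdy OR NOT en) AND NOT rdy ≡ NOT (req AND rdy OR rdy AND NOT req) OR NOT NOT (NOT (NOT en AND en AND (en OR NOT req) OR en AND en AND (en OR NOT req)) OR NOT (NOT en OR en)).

Yes

E1: (NOT rdy OR NOT en) AND rdy OR (NOT rdy OR NOT en) AND NOT rdy
    = NOT rdy OR NOT en   — distribution
E2: NOT (req AND rdy OR rdy AND NOT req) OR NOT NOT (NOT (NOT en AND en AND (en OR NOT req) OR en AND en AND (en OR NOT req)) OR NOT (NOT en OR en))
    = NOT (req AND rdy OR rdy AND NOT req) OR NOT ((NOT en AND en AND (en OR NOT req) OR en AND en AND (en OR NOT req)) AND (NOT en OR en))   — De Morgan
    = NOT rdy OR NOT ((NOT en AND en AND (en OR NOT req) OR en AND en AND (en OR NOT req)) AND (NOT en OR en))   — distribution
    = NOT rdy OR NOT (NOT en AND en AND (en OR NOT req) OR en AND en AND (en OR NOT req))   — complement / identity
    = NOT rdy OR NOT (en AND (en OR NOT req))   — distribution
    = NOT rdy OR NOT en   — absorption
Both reduce to NOT rdy OR NOT en, so they are equivalent.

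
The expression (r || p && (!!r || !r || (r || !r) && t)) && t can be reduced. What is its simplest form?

(r || p && (!!r || !r || (r || !r) && t)) && t
= (r || p && (r || !r || (r || !r) && t)) && t   — double negation
= (r || p && (r || !r)) && t   — absorption
= (r || p) && t   — complement / identity

(r || p) && t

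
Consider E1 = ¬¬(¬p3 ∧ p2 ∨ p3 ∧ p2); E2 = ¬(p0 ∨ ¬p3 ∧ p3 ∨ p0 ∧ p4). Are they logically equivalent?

E1: ¬¬(¬p3 ∧ p2 ∨ p3 ∧ p2)
    = ¬p3 ∧ p2 ∨ p3 ∧ p2
    = p2
E2: ¬(p0 ∨ ¬p3 ∧ p3 ∨ p0 ∧ p4)
    = ¬(p0 ∨ p0 ∧ p4)
    = ¬p0
These differ: at p0=0, p2=0, p3=0, p4=0, E1 = 0 but E2 = 1.

No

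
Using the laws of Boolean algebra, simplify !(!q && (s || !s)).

q

!(!q && (s || !s))
= !!q   — complement / identity
= q   — double negation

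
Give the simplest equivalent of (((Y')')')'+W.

Y+W

(((Y')')')'+W
= (Y')'+W   — double negation
= Y+W   — double negation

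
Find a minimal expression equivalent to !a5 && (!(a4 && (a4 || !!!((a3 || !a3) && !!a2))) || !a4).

!a5 && !a4

!a5 && (!(a4 && (a4 || !!!((a3 || !a3) && !!a2))) || !a4)
= !a5 && (!(a4 && (a4 || !!!!!a2)) || !a4)   — complement / identity
= !a5 && (!(a4 && (a4 || !!!a2)) || !a4)   — double negation
= !a5 && (!(a4 && (a4 || !a2)) || !a4)   — double negation
= !a5 && (!a4 || !a4)   — absorption
= !a5 && !a4   — idempotence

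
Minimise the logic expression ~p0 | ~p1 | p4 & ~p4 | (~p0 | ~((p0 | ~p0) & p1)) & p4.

~p0 | ~p1 | p4 & ~p4 | (~p0 | ~((p0 | ~p0) & p1)) & p4
= ~p0 | ~p1 | (~p0 | ~((p0 | ~p0) & p1)) & p4   — complement / identity
= ~p0 | ~p1 | (~p0 | ~p1) & p4   — complement / identity
= ~p0 | ~p1   — absorption

~p0 | ~p1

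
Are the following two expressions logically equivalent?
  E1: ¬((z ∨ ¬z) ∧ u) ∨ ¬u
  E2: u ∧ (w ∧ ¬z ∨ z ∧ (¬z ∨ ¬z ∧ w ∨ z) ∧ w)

No

E1: ¬((z ∨ ¬z) ∧ u) ∨ ¬u
    = ¬u ∨ ¬u   — complement / identity
    = ¬u   — idempotence
E2: u ∧ (w ∧ ¬z ∨ z ∧ (¬z ∨ ¬z ∧ w ∨ z) ∧ w)
    = u ∧ (w ∧ ¬z ∨ z ∧ (¬z ∨ z) ∧ w)   — absorption
    = u ∧ (w ∧ ¬z ∨ z ∧ w)   — complement / identity
    = u ∧ w   — distribution
These differ: at u=0, w=0, z=0, E1 = 1 but E2 = 0.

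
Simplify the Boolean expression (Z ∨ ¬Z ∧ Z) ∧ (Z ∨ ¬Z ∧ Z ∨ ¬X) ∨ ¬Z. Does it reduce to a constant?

(Z ∨ ¬Z ∧ Z) ∧ (Z ∨ ¬Z ∧ Z ∨ ¬X) ∨ ¬Z
= Z ∨ ¬Z ∧ Z ∨ ¬Z   [absorption]
= Z ∨ ¬Z   [complement / identity]
= True   [complement]

True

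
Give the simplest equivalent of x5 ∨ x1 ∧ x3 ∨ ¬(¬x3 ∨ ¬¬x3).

x5 ∨ x1 ∧ x3 ∨ ¬(¬x3 ∨ ¬¬x3)
= x5 ∨ x1 ∧ x3 ∨ x3 ∧ ¬x3   [De Morgan]
= x5 ∨ x1 ∧ x3   [complement / identity]

x5 ∨ x1 ∧ x3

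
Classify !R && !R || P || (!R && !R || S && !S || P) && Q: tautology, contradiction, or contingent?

!R && !R || P || (!R && !R || S && !S || P) && Q
= !R && !R || P || (!R && !R || P) && Q
= !R && !R || P
= !R || P
This depends on P, R, so it is not a constant.

contingent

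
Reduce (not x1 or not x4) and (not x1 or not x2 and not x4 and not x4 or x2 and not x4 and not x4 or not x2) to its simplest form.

not x1 or not x4

(not x1 or not x4) and (not x1 or not x2 and not x4 and not x4 or x2 and not x4 and not x4 or not x2)
= (not x1 or not x4) and (not x1 or not x4 and not x4 or not x2)   [distribution]
= (not x1 or not x4) and (not x1 or not x4 or not x2)   [idempotence]
= not x1 or not x4   [absorption]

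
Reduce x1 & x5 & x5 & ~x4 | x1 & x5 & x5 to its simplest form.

x1 & x5

x1 & x5 & x5 & ~x4 | x1 & x5 & x5
= x1 & x5 & x5   — absorption
= x1 & x5   — idempotence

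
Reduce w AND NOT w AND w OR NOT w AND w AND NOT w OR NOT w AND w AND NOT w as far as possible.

w AND NOT w AND w OR NOT w AND w AND NOT w OR NOT w AND w AND NOT w
= w AND NOT w AND w OR NOT w AND w AND NOT w   — idempotence
= NOT w AND w   — distribution
= FALSE   — complement

FALSE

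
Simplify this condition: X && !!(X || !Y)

X && !!(X || !Y)
= X && (X || !Y)   (double negation)
= X   (absorption)

X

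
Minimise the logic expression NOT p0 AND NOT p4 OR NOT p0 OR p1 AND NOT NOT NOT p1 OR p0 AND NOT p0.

NOT p0 AND NOT p4 OR NOT p0 OR p1 AND NOT NOT NOT p1 OR p0 AND NOT p0
= NOT p0 AND NOT p4 OR NOT p0 OR p1 AND NOT NOT NOT p1   — complement / identity
= NOT p0 OR p1 AND NOT NOT NOT p1   — absorption
= NOT p0 OR p1 AND NOT p1   — double negation
= NOT p0   — complement / identity

NOT p0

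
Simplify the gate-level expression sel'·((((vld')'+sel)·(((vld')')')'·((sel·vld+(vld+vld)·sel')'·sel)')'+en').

sel'·((((vld')'+sel)·(((vld')')')'·((sel·vld+(vld+vld)·sel')'·sel)')'+en')
= sel'·((((vld')'+sel)·(((vld')')')'·((sel·vld+vld·sel')'·sel)')'+en')   (idempotence)
= sel'·((((vld')'+sel)·(vld')'·((sel·vld+vld·sel')'·sel)')'+en')   (double negation)
= sel'·(((vld')'·((sel·vld+vld·sel')'·sel)')'+en')   (absorption)
= sel'·(vld'+(sel·vld+vld·sel')'·sel+en')   (De Morgan)
= sel'·(vld'+vld'·sel+en')   (distribution)
= sel'·(vld'+en')   (absorption)

sel'·(vld'+en')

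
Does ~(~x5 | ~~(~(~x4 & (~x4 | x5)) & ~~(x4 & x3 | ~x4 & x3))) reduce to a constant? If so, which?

~(~x5 | ~~(~(~x4 & (~x4 | x5)) & ~~(x4 & x3 | ~x4 & x3)))
= ~(~x5 | ~~(~(~x4 & (~x4 | x5)) & ~~x3))   [distribution]
= x5 & ~(~(~x4 & (~x4 | x5)) & ~~x3)   [De Morgan]
= x5 & ~(~~x4 & ~~x3)   [absorption]
= x5 & (~x4 | ~x3)   [De Morgan]
This depends on x3, x4, x5, so it is not a constant.

no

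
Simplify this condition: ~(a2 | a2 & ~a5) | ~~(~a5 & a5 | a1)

~a2 | a1

~(a2 | a2 & ~a5) | ~~(~a5 & a5 | a1)
= ~a2 | ~~(~a5 & a5 | a1)   — absorption
= ~a2 | ~~a1   — complement / identity
= ~a2 | a1   — double negation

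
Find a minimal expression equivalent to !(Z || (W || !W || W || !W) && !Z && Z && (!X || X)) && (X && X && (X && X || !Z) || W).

!Z && (X || W)

!(Z || (W || !W || W || !W) && !Z && Z && (!X || X)) && (X && X && (X && X || !Z) || W)
= !(Z || (W || !W || W || !W) && !Z && Z) && (X && X && (X && X || !Z) || W)   [complement / identity]
= !(Z || (W || !W) && !Z && Z) && (X && X && (X && X || !Z) || W)   [idempotence]
= !(Z || (W || !W) && !Z && Z) && (X && X || W)   [absorption]
= !(Z || (W || !W) && !Z && Z) && (X || W)   [idempotence]
= !(Z || !Z && Z) && (X || W)   [complement / identity]
= !Z && (X || W)   [complement / identity]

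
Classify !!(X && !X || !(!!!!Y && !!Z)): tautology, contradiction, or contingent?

!!(X && !X || !(!!!!Y && !!Z))
= !!(X && !X || !!!Y || !Z)   — De Morgan
= !!(X && !X || !Y || !Z)   — double negation
= X && !X || !Y || !Z   — double negation
= !Y || !Z   — complement / identity
This depends on Y, Z, so it is not a constant.

contingent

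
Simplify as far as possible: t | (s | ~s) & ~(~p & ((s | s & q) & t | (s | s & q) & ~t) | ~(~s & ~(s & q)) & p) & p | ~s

t | (s | ~s) & ~(~p & ((s | s & q) & t | (s | s & q) & ~t) | ~(~s & ~(s & q)) & p) & p | ~s
= t | ~(~p & ((s | s & q) & t | (s | s & q) & ~t) | ~(~s & ~(s & q)) & p) & p | ~s   (complement / identity)
= t | ~(~p & (s | s & q) | ~(~s & ~(s & q)) & p) & p | ~s   (distribution)
= t | ~(~p & (s | s & q) | (s | s & q) & p) & p | ~s   (De Morgan)
= t | ~(s | s & q) & p | ~s   (distribution)
= t | ~s & p | ~s   (absorption)
= t | ~s   (absorption)

t | ~s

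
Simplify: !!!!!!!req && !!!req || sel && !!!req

!!!!!!!req && !!!req || sel && !!!req
= !!!req && (!!!!!!!req || sel)   (distribution)
= !req && (!!!!!!!req || sel)   (double negation)
= !req && (!!!!!req || sel)   (double negation)
= !req && (!!!req || sel)   (double negation)
= !req && (!req || sel)   (double negation)
= !req   (absorption)

!req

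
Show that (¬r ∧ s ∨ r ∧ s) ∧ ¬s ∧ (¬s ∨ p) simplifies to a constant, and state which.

(¬r ∧ s ∨ r ∧ s) ∧ ¬s ∧ (¬s ∨ p)
= s ∧ ¬s ∧ (¬s ∨ p)   (distribution)
= s ∧ ¬s   (absorption)
= False   (complement)

False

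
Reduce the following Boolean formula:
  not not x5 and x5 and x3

not not x5 and x5 and x3
= x5 and x5 and x3
= x5 and x3

x5 and x3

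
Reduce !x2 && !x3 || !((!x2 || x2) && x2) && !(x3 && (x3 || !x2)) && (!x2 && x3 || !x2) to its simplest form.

!x2 && !x3 || !((!x2 || x2) && x2) && !(x3 && (x3 || !x2)) && (!x2 && x3 || !x2)
= !x2 && !x3 || !x2 && !(x3 && (x3 || !x2)) && (!x2 && x3 || !x2)
= !x2 && !x3 || !x2 && !x3 && (!x2 && x3 || !x2)
= !x2 && !x3 || !x2 && !x3 && !x2
= !x2 && !x3

!x2 && !x3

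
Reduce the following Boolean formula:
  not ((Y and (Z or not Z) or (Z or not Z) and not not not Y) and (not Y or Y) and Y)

not ((Y and (Z or not Z) or (Z or not Z) and not not not Y) and (not Y or Y) and Y)
= not ((Y and (Z or not Z) or (Z or not Z) and not Y) and (not Y or Y) and Y)   — double negation
= not ((Z or not Z) and (not Y or Y) and Y)   — distribution
= not ((Z or not Z) and Y)   — complement / identity
= not Y   — complement / identity

not Y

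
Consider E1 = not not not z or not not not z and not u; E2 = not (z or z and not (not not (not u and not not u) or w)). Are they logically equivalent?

Yes

E1: not not not z or not not not z and not u
    = not not not z   [absorption]
    = not z   [double negation]
E2: not (z or z and not (not not (not u and not not u) or w))
    = not (z or z and not (not not (not u and u) or w))   [double negation]
    = not (z or z and not (not u and u or w))   [double negation]
    = not (z or z and not w)   [complement / identity]
    = not z   [absorption]
Both reduce to not z, so they are equivalent.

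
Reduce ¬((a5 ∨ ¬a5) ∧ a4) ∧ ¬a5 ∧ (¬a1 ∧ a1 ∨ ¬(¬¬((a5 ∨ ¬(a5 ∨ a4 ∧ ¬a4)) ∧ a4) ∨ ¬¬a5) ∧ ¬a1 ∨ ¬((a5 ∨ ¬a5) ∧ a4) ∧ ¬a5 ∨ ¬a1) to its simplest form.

¬a4 ∧ ¬a5

¬((a5 ∨ ¬a5) ∧ a4) ∧ ¬a5 ∧ (¬a1 ∧ a1 ∨ ¬(¬¬((a5 ∨ ¬(a5 ∨ a4 ∧ ¬a4)) ∧ a4) ∨ ¬¬a5) ∧ ¬a1 ∨ ¬((a5 ∨ ¬a5) ∧ a4) ∧ ¬a5 ∨ ¬a1)
= ¬((a5 ∨ ¬a5) ∧ a4) ∧ ¬a5 ∧ (¬(¬¬((a5 ∨ ¬(a5 ∨ a4 ∧ ¬a4)) ∧ a4) ∨ ¬¬a5) ∧ ¬a1 ∨ ¬((a5 ∨ ¬a5) ∧ a4) ∧ ¬a5 ∨ ¬a1)   [complement / identity]
= ¬((a5 ∨ ¬a5) ∧ a4) ∧ ¬a5 ∧ (¬((a5 ∨ ¬(a5 ∨ a4 ∧ ¬a4)) ∧ a4) ∧ ¬a5 ∧ ¬a1 ∨ ¬((a5 ∨ ¬a5) ∧ a4) ∧ ¬a5 ∨ ¬a1)   [De Morgan]
= ¬((a5 ∨ ¬a5) ∧ a4) ∧ ¬a5 ∧ (¬((a5 ∨ ¬a5) ∧ a4) ∧ ¬a5 ∧ ¬a1 ∨ ¬((a5 ∨ ¬a5) ∧ a4) ∧ ¬a5 ∨ ¬a1)   [complement / identity]
= ¬((a5 ∨ ¬a5) ∧ a4) ∧ ¬a5 ∧ (¬((a5 ∨ ¬a5) ∧ a4) ∧ ¬a5 ∨ ¬a1)   [absorption]
= ¬((a5 ∨ ¬a5) ∧ a4) ∧ ¬a5   [absorption]
= ¬a4 ∧ ¬a5   [complement / identity]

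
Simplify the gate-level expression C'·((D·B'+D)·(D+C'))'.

C'·D'

C'·((D·B'+D)·(D+C'))'
= C'·(D·(D+C'))'   (absorption)
= C'·D'   (absorption)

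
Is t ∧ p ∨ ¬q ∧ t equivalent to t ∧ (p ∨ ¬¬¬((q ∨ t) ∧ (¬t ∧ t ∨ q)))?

E1: t ∧ p ∨ ¬q ∧ t
    = t ∧ (p ∨ ¬q)   — distribution
E2: t ∧ (p ∨ ¬¬¬((q ∨ t) ∧ (¬t ∧ t ∨ q)))
    = t ∧ (p ∨ ¬((q ∨ t) ∧ (¬t ∧ t ∨ q)))   — double negation
    = t ∧ (p ∨ ¬((q ∨ t) ∧ q))   — complement / identity
    = t ∧ (p ∨ ¬q)   — absorption
Both reduce to t ∧ (p ∨ ¬q), so they are equivalent.

Yes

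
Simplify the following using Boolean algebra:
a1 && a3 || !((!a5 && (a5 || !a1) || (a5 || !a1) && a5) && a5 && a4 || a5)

a1 && a3 || !a5

a1 && a3 || !((!a5 && (a5 || !a1) || (a5 || !a1) && a5) && a5 && a4 || a5)
= a1 && a3 || !((a5 || !a1) && a5 && a4 || a5)   (distribution)
= a1 && a3 || !(a5 && a4 || a5)   (absorption)
= a1 && a3 || !a5   (absorption)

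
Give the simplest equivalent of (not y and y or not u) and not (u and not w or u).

(not y and y or not u) and not (u and not w or u)
= not u and not (u and not w or u)   — complement / identity
= not u and not u   — absorption
= not u   — idempotence

not u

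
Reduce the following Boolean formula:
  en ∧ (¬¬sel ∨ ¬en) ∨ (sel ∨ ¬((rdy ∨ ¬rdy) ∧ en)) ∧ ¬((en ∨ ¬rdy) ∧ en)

en ∧ (¬¬sel ∨ ¬en) ∨ (sel ∨ ¬((rdy ∨ ¬rdy) ∧ en)) ∧ ¬((en ∨ ¬rdy) ∧ en)
= en ∧ (sel ∨ ¬en) ∨ (sel ∨ ¬((rdy ∨ ¬rdy) ∧ en)) ∧ ¬((en ∨ ¬rdy) ∧ en)   — double negation
= en ∧ (sel ∨ ¬en) ∨ (sel ∨ ¬((rdy ∨ ¬rdy) ∧ en)) ∧ ¬en   — absorption
= en ∧ (sel ∨ ¬en) ∨ (sel ∨ ¬en) ∧ ¬en   — complement / identity
= sel ∨ ¬en   — distribution

sel ∨ ¬en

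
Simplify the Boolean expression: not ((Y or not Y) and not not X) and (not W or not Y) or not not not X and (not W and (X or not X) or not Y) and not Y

not ((Y or not Y) and not not X) and (not W or not Y) or not not not X and (not W and (X or not X) or not Y) and not Y
= not not not X and (not W or not Y) or not not not X and (not W and (X or not X) or not Y) and not Y   [complement / identity]
= not not not X and (not W or not Y) or not not not X and (not W or not Y) and not Y   [complement / identity]
= not not not X and (not W or not Y)   [absorption]
= not X and (not W or not Y)   [double negation]

not X and (not W or not Y)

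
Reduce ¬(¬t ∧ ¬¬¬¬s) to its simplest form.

¬(¬t ∧ ¬¬¬¬s)
= t ∨ ¬¬¬s   — De Morgan
= t ∨ ¬s   — double negation

t ∨ ¬s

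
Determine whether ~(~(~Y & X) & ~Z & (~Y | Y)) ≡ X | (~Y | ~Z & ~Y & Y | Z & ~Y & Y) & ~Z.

No

E1: ~(~(~Y & X) & ~Z & (~Y | Y))
    = ~(~(~Y & X) & ~Z)
    = ~Y & X | Z
E2: X | (~Y | ~Z & ~Y & Y | Z & ~Y & Y) & ~Z
    = X | (~Y | ~Y & Y) & ~Z
    = X | ~Y & ~Z
These differ: at X=0, Y=1, Z=1, E1 = 1 but E2 = 0.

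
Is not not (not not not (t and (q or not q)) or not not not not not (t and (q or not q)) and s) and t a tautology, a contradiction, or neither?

contradiction

not not (not not not (t and (q or not q)) or not not not not not (t and (q or not q)) and s) and t
= not not (not not not (t and (q or not q)) or not not not (t and (q or not q)) and s) and t   [double negation]
= not not not not not (t and (q or not q)) and t   [absorption]
= not not not (t and (q or not q)) and t   [double negation]
= not (t and (q or not q)) and t   [double negation]
= not t and t   [complement / identity]
= False   [complement]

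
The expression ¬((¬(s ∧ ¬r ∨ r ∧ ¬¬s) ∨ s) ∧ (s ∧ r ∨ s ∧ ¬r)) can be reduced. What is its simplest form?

¬((¬(s ∧ ¬r ∨ r ∧ ¬¬s) ∨ s) ∧ (s ∧ r ∨ s ∧ ¬r))
= ¬((¬(s ∧ ¬r ∨ r ∧ ¬¬s) ∨ s) ∧ s)   — distribution
= ¬((¬(s ∧ ¬r ∨ r ∧ s) ∨ s) ∧ s)   — double negation
= ¬((¬s ∨ s) ∧ s)   — distribution
= ¬s   — complement / identity

¬s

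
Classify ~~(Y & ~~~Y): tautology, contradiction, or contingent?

contradiction

~~(Y & ~~~Y)
= Y & ~~~Y   [double negation]
= Y & ~Y   [double negation]
= 0   [complement]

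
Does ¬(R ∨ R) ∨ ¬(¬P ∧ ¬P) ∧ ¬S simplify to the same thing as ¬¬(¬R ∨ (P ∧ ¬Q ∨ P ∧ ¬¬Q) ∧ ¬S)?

E1: ¬(R ∨ R) ∨ ¬(¬P ∧ ¬P) ∧ ¬S
    = ¬(R ∨ R) ∨ ¬¬P ∧ ¬S
    = ¬R ∨ ¬¬P ∧ ¬S
    = ¬R ∨ P ∧ ¬S
E2: ¬¬(¬R ∨ (P ∧ ¬Q ∨ P ∧ ¬¬Q) ∧ ¬S)
    = ¬¬(¬R ∨ (P ∧ ¬Q ∨ P ∧ Q) ∧ ¬S)
    = ¬R ∨ (P ∧ ¬Q ∨ P ∧ Q) ∧ ¬S
    = ¬R ∨ P ∧ ¬S
Both reduce to ¬R ∨ P ∧ ¬S, so they are equivalent.

Yes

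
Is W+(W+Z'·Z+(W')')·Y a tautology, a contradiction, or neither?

W+(W+Z'·Z+(W')')·Y
= W+(W+(W')')·Y
= W+(W+W)·Y
= W+W·Y
= W
This depends on W, so it is not a constant.

neither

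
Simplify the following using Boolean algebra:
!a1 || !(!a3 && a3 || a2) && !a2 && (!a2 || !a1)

!a1 || !(!a3 && a3 || a2) && !a2 && (!a2 || !a1)
= !a1 || !(!a3 && a3 || a2) && !a2   — absorption
= !a1 || !a2 && !a2   — complement / identity
= !a1 || !a2   — idempotence

!a1 || !a2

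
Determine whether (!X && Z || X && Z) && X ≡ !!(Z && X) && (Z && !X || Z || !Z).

Yes

E1: (!X && Z || X && Z) && X
    = Z && X
E2: !!(Z && X) && (Z && !X || Z || !Z)
    = !!(Z && X) && (Z || !Z)
    = !!(Z && X)
    = Z && X
Both reduce to Z && X, so they are equivalent.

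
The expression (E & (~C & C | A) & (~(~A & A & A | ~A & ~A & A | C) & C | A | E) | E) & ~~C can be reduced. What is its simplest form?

E & C

(E & (~C & C | A) & (~(~A & A & A | ~A & ~A & A | C) & C | A | E) | E) & ~~C
= (E & (~C & C | A) & (~(~A & A | C) & C | A | E) | E) & ~~C   [distribution]
= (E & (~C & C | A) & (~C & C | A | E) | E) & ~~C   [complement / identity]
= (E & (~C & C | A) | E) & ~~C   [absorption]
= (E & A | E) & ~~C   [complement / identity]
= E & ~~C   [absorption]
= E & C   [double negation]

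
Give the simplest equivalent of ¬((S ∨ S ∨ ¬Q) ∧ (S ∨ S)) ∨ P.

¬((S ∨ S ∨ ¬Q) ∧ (S ∨ S)) ∨ P
= ¬(S ∨ S) ∨ P   — absorption
= ¬S ∨ P   — idempotence

¬S ∨ P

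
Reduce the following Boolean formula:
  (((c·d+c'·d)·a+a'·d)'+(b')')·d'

d'

(((c·d+c'·d)·a+a'·d)'+(b')')·d'
= (((c·d+c'·d)·a+a'·d)'+b)·d'   — double negation
= ((d·a+a'·d)'+b)·d'   — distribution
= (d'+b)·d'   — distribution
= d'   — absorption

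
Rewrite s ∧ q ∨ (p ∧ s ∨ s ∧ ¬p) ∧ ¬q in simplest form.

s ∧ q ∨ (p ∧ s ∨ s ∧ ¬p) ∧ ¬q
= s ∧ q ∨ s ∧ ¬q   — distribution
= s   — distribution

s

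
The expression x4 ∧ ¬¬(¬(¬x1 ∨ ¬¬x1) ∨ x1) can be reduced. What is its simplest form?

x4 ∧ x1

x4 ∧ ¬¬(¬(¬x1 ∨ ¬¬x1) ∨ x1)
= x4 ∧ ¬¬(x1 ∧ ¬x1 ∨ x1)   — De Morgan
= x4 ∧ (x1 ∧ ¬x1 ∨ x1)   — double negation
= x4 ∧ x1   — complement / identity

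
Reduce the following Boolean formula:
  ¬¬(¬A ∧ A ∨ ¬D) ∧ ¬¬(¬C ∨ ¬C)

¬¬(¬A ∧ A ∨ ¬D) ∧ ¬¬(¬C ∨ ¬C)
= (¬A ∧ A ∨ ¬D) ∧ ¬¬(¬C ∨ ¬C)
= (¬A ∧ A ∨ ¬D) ∧ ¬¬¬C
= (¬A ∧ A ∨ ¬D) ∧ ¬C
= ¬D ∧ ¬C

¬D ∧ ¬C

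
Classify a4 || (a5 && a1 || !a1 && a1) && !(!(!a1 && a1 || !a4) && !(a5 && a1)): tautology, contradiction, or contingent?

a4 || (a5 && a1 || !a1 && a1) && !(!(!a1 && a1 || !a4) && !(a5 && a1))
= a4 || (a5 && a1 || !a1 && a1) && (!a1 && a1 || !a4 || a5 && a1)   (De Morgan)
= a4 || a5 && a1 || !a1 && a1 && (!a1 && a1 || !a4)   (distribution)
= a4 || a5 && a1 || !a1 && a1   (absorption)
= a4 || a5 && a1   (complement / identity)
This depends on a1, a4, a5, so it is not a constant.

contingent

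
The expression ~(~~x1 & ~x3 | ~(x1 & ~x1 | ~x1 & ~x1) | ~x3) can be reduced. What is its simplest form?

~(~~x1 & ~x3 | ~(x1 & ~x1 | ~x1 & ~x1) | ~x3)
= ~(~~x1 & ~x3 | ~~x1 | ~x3)   — distribution
= ~(~~x1 | ~x3)   — absorption
= ~x1 & x3   — De Morgan

~x1 & x3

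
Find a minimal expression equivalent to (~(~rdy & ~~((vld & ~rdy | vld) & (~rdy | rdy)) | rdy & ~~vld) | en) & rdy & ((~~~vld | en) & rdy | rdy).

(~vld | en) & rdy

(~(~rdy & ~~((vld & ~rdy | vld) & (~rdy | rdy)) | rdy & ~~vld) | en) & rdy & ((~~~vld | en) & rdy | rdy)
= (~(~rdy & ~~(vld & (~rdy | rdy)) | rdy & ~~vld) | en) & rdy & ((~~~vld | en) & rdy | rdy)   (absorption)
= (~(~rdy & ~~vld | rdy & ~~vld) | en) & rdy & ((~~~vld | en) & rdy | rdy)   (complement / identity)
= (~~~vld | en) & rdy & ((~~~vld | en) & rdy | rdy)   (distribution)
= (~~~vld | en) & rdy   (absorption)
= (~vld | en) & rdy   (double negation)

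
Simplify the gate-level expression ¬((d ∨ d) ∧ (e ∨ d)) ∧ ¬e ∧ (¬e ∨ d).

¬((d ∨ d) ∧ (e ∨ d)) ∧ ¬e ∧ (¬e ∨ d)
= ¬(d ∨ d ∧ e) ∧ ¬e ∧ (¬e ∨ d)
= ¬d ∧ ¬e ∧ (¬e ∨ d)
= ¬d ∧ ¬e

¬d ∧ ¬e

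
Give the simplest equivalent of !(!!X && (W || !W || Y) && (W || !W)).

!X

!(!!X && (W || !W || Y) && (W || !W))
= !(!!X && (W || !W))   (absorption)
= !!!X   (complement / identity)
= !X   (double negation)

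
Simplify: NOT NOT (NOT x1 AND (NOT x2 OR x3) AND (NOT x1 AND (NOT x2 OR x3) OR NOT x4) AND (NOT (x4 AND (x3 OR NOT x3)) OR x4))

NOT x1 AND (NOT x2 OR x3)

NOT NOT (NOT x1 AND (NOT x2 OR x3) AND (NOT x1 AND (NOT x2 OR x3) OR NOT x4) AND (NOT (x4 AND (x3 OR NOT x3)) OR x4))
= NOT NOT (NOT x1 AND (NOT x2 OR x3) AND (NOT x1 AND (NOT x2 OR x3) OR NOT x4) AND (NOT x4 OR x4))   — complement / identity
= NOT NOT (NOT x1 AND (NOT x2 OR x3) AND (NOT x1 AND (NOT x2 OR x3) OR NOT x4))   — complement / identity
= NOT x1 AND (NOT x2 OR x3) AND (NOT x1 AND (NOT x2 OR x3) OR NOT x4)   — double negation
= NOT x1 AND (NOT x2 OR x3)   — absorption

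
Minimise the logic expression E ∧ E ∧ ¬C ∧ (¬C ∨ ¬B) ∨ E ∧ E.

E ∧ E ∧ ¬C ∧ (¬C ∨ ¬B) ∨ E ∧ E
= E ∧ E ∧ ¬C ∨ E ∧ E   (absorption)
= E ∧ E   (absorption)
= E   (idempotence)

E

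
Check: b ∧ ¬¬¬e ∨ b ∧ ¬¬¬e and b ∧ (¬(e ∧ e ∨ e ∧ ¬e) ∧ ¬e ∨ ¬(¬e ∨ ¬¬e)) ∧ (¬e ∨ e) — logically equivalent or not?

E1: b ∧ ¬¬¬e ∨ b ∧ ¬¬¬e
    = b ∧ ¬¬¬e   — idempotence
    = b ∧ ¬e   — double negation
E2: b ∧ (¬(e ∧ e ∨ e ∧ ¬e) ∧ ¬e ∨ ¬(¬e ∨ ¬¬e)) ∧ (¬e ∨ e)
    = b ∧ (¬(e ∧ e ∨ e ∧ ¬e) ∧ ¬e ∨ ¬(¬e ∨ ¬¬e))   — complement / identity
    = b ∧ (¬e ∧ ¬e ∨ ¬(¬e ∨ ¬¬e))   — distribution
    = b ∧ (¬e ∧ ¬e ∨ e ∧ ¬e)   — De Morgan
    = b ∧ ¬e   — distribution
Both reduce to b ∧ ¬e, so they are equivalent.

Yes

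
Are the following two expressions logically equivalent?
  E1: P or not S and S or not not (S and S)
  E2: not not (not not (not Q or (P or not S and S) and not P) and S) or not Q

E1: P or not S and S or not not (S and S)
    = P or not S and S or S and S   (double negation)
    = P or S   (distribution)
E2: not not (not not (not Q or (P or not S and S) and not P) and S) or not Q
    = not not (not not (not Q or P and not P) and S) or not Q   (complement / identity)
    = not not ((not Q or P and not P) and S) or not Q   (double negation)
    = (not Q or P and not P) and S or not Q   (double negation)
    = not Q and S or not Q   (complement / identity)
    = not Q   (absorption)
These differ: at P=1, Q=1, S=0, E1 = 1 but E2 = 0.

No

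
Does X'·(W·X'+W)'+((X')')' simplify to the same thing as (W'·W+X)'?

Yes

E1: X'·(W·X'+W)'+((X')')'
    = X'·W'+((X')')'   — absorption
    = X'·W'+X'   — double negation
    = X'   — absorption
E2: (W'·W+X)'
    = X'   — complement / identity
Both reduce to X', so they are equivalent.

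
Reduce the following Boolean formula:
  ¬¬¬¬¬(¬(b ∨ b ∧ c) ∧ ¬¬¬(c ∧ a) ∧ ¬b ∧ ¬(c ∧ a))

¬¬¬¬¬(¬(b ∨ b ∧ c) ∧ ¬¬¬(c ∧ a) ∧ ¬b ∧ ¬(c ∧ a))
= ¬¬¬¬¬(¬b ∧ ¬¬¬(c ∧ a) ∧ ¬b ∧ ¬(c ∧ a))   — absorption
= ¬¬¬¬¬(¬b ∧ ¬(c ∧ a) ∧ ¬b ∧ ¬(c ∧ a))   — double negation
= ¬¬¬¬¬(¬b ∧ ¬(c ∧ a))   — idempotence
= ¬¬¬(¬b ∧ ¬(c ∧ a))   — double negation
= ¬¬(b ∨ c ∧ a)   — De Morgan
= b ∨ c ∧ a   — double negation

b ∨ c ∧ a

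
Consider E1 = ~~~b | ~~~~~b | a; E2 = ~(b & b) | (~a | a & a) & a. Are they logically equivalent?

Yes

E1: ~~~b | ~~~~~b | a
    = ~~~b | ~~~b | a
    = ~~~b | a
    = ~b | a
E2: ~(b & b) | (~a | a & a) & a
    = ~(b & b) | (~a | a) & a
    = ~(b & b) | a
    = ~b | a
Both reduce to ~b | a, so they are equivalent.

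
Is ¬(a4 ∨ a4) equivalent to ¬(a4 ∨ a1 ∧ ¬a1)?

Yes

E1: ¬(a4 ∨ a4)
    = ¬a4   — idempotence
E2: ¬(a4 ∨ a1 ∧ ¬a1)
    = ¬a4   — complement / identity
Both reduce to ¬a4, so they are equivalent.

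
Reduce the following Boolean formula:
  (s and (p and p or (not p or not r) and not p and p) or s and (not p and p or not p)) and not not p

s and p

(s and (p and p or (not p or not r) and not p and p) or s and (not p and p or not p)) and not not p
= (s and (p and p or (not p or not r) and not p and p) or s and not p) and not not p   [complement / identity]
= (s and (p and p or not p and p) or s and not p) and not not p   [absorption]
= (s and (p and p or not p and p) or s and not p) and p   [double negation]
= (s and p or s and not p) and p   [distribution]
= s and p   [distribution]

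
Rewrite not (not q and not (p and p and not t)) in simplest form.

not (not q and not (p and p and not t))
= q or p and p and not t   [De Morgan]
= q or p and not t   [idempotence]

q or p and not t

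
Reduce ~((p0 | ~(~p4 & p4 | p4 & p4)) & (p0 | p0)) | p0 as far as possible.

1

~((p0 | ~(~p4 & p4 | p4 & p4)) & (p0 | p0)) | p0
= ~((p0 | ~p4) & (p0 | p0)) | p0   — distribution
= ~((p0 | ~p4) & p0) | p0   — idempotence
= ~p0 | p0   — absorption
= 1   — complement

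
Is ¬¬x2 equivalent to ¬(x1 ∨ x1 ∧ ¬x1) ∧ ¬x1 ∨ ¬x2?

No

E1: ¬¬x2
    = x2   [double negation]
E2: ¬(x1 ∨ x1 ∧ ¬x1) ∧ ¬x1 ∨ ¬x2
    = ¬x1 ∧ ¬x1 ∨ ¬x2   [complement / identity]
    = ¬x1 ∨ ¬x2   [idempotence]
These differ: at x1=0, x2=0, E1 = 0 but E2 = 1.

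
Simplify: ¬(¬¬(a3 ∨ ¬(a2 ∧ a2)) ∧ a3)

¬a3

¬(¬¬(a3 ∨ ¬(a2 ∧ a2)) ∧ a3)
= ¬(¬¬(a3 ∨ ¬a2) ∧ a3)   — idempotence
= ¬((a3 ∨ ¬a2) ∧ a3)   — double negation
= ¬a3   — absorption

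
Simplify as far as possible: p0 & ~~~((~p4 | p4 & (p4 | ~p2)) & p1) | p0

p0

p0 & ~~~((~p4 | p4 & (p4 | ~p2)) & p1) | p0
= p0 & ~~~((~p4 | p4) & p1) | p0
= p0 & ~((~p4 | p4) & p1) | p0
= p0 & ~p1 | p0
= p0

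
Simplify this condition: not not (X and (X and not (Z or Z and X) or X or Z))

X

not not (X and (X and not (Z or Z and X) or X or Z))
= not not (X and (X and not Z or X or Z))
= not not (X and (X or Z))
= X and (X or Z)
= X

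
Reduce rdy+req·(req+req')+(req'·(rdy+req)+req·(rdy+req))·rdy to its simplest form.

rdy+req·(req+req')+(req'·(rdy+req)+req·(rdy+req))·rdy
= rdy+req·(req+req')+(rdy+req)·rdy   — distribution
= rdy+req+(rdy+req)·rdy   — complement / identity
= rdy+req   — absorption

rdy+req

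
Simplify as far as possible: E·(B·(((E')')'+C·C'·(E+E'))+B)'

E·(B·(((E')')'+C·C'·(E+E'))+B)'
= E·(B·(((E')')'+C·C')+B)'   (complement / identity)
= E·(B·(E'+C·C')+B)'   (double negation)
= E·(B·E'+B)'   (complement / identity)
= E·B'   (absorption)

E·B'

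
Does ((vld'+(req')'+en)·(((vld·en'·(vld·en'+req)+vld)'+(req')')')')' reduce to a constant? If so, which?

no

((vld'+(req')'+en)·(((vld·en'·(vld·en'+req)+vld)'+(req')')')')'
= ((vld'+(req')'+en)·((vld·en'·(vld·en'+req)+vld)'+(req')'))'   — double negation
= ((vld'+(req')'+en)·((vld·en'+vld)'+(req')'))'   — absorption
= ((vld'+(req')'+en)·(vld'+(req')'))'   — absorption
= (vld'+(req')')'   — absorption
= vld·req'   — De Morgan
This depends on req, vld, so it is not a constant.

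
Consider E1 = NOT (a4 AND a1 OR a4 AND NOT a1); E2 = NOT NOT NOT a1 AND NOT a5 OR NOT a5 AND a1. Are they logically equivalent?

No

E1: NOT (a4 AND a1 OR a4 AND NOT a1)
    = NOT a4   (distribution)
E2: NOT NOT NOT a1 AND NOT a5 OR NOT a5 AND a1
    = NOT a1 AND NOT a5 OR NOT a5 AND a1   (double negation)
    = NOT a5   (distribution)
These differ: at a1=0, a4=0, a5=1, E1 = 1 but E2 = 0.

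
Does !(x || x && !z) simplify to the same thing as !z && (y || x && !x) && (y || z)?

No

E1: !(x || x && !z)
    = !x   — absorption
E2: !z && (y || x && !x) && (y || z)
    = !z && y && (y || z)   — complement / identity
    = !z && y   — absorption
These differ: at x=0, y=0, z=1, E1 = 1 but E2 = 0.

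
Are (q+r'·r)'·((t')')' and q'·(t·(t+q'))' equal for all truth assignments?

Yes

E1: (q+r'·r)'·((t')')'
    = (q+r'·r)'·t'   — double negation
    = q'·t'   — complement / identity
E2: q'·(t·(t+q'))'
    = q'·t'   — absorption
Both reduce to q'·t', so they are equivalent.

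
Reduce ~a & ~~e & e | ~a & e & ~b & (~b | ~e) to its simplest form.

~a & ~~e & e | ~a & e & ~b & (~b | ~e)
= ~a & e & e | ~a & e & ~b & (~b | ~e)   (double negation)
= ~a & e | ~a & e & ~b & (~b | ~e)   (idempotence)
= ~a & e | ~a & e & ~b   (absorption)
= ~a & e   (absorption)

~a & e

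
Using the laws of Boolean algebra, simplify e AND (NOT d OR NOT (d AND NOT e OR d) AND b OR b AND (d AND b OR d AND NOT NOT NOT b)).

e AND (NOT d OR b)

e AND (NOT d OR NOT (d AND NOT e OR d) AND b OR b AND (d AND b OR d AND NOT NOT NOT b))
= e AND (NOT d OR NOT (d AND NOT e OR d) AND b OR b AND (d AND b OR d AND NOT b))   — double negation
= e AND (NOT d OR NOT (d AND NOT e OR d) AND b OR b AND d)   — distribution
= e AND (NOT d OR NOT d AND b OR b AND d)   — absorption
= e AND (NOT d OR b)   — distribution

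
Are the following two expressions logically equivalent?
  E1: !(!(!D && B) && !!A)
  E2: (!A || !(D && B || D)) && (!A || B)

E1: !(!(!D && B) && !!A)
    = !D && B || !A
E2: (!A || !(D && B || D)) && (!A || B)
    = (!A || !D) && (!A || B)
    = !D && B || !A
Both reduce to !D && B || !A, so they are equivalent.

Yes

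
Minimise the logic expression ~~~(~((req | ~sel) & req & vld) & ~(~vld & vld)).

req & vld

~~~(~((req | ~sel) & req & vld) & ~(~vld & vld))
= ~(~((req | ~sel) & req & vld) & ~(~vld & vld))   — double negation
= (req | ~sel) & req & vld | ~vld & vld   — De Morgan
= req & vld | ~vld & vld   — absorption
= req & vld   — complement / identity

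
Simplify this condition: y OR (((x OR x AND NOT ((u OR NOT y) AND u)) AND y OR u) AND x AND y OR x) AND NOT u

y OR x AND NOT u

y OR (((x OR x AND NOT ((u OR NOT y) AND u)) AND y OR u) AND x AND y OR x) AND NOT u
= y OR (((x OR x AND NOT u) AND y OR u) AND x AND y OR x) AND NOT u
= y OR ((x AND y OR u) AND x AND y OR x) AND NOT u
= y OR (x AND y OR x) AND NOT u
= y OR x AND NOT u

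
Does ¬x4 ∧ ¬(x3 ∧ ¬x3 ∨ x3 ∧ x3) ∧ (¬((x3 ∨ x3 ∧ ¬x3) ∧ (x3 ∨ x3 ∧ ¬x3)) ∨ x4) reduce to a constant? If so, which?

¬x4 ∧ ¬(x3 ∧ ¬x3 ∨ x3 ∧ x3) ∧ (¬((x3 ∨ x3 ∧ ¬x3) ∧ (x3 ∨ x3 ∧ ¬x3)) ∨ x4)
= ¬x4 ∧ ¬(x3 ∧ ¬x3 ∨ x3 ∧ x3) ∧ (¬(x3 ∧ ¬x3 ∨ x3 ∧ x3) ∨ x4)
= ¬x4 ∧ ¬(x3 ∧ ¬x3 ∨ x3 ∧ x3)
= ¬x4 ∧ ¬x3
This depends on x3, x4, so it is not a constant.

no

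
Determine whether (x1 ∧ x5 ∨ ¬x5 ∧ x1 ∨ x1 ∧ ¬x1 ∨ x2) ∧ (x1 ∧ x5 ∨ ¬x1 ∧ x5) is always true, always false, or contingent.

contingent

(x1 ∧ x5 ∨ ¬x5 ∧ x1 ∨ x1 ∧ ¬x1 ∨ x2) ∧ (x1 ∧ x5 ∨ ¬x1 ∧ x5)
= (x1 ∧ x5 ∨ ¬x5 ∧ x1 ∨ x2) ∧ (x1 ∧ x5 ∨ ¬x1 ∧ x5)   — complement / identity
= (x1 ∧ x5 ∨ ¬x5 ∧ x1 ∨ x2) ∧ x5   — distribution
= (x1 ∨ x2) ∧ x5   — distribution
This depends on x1, x2, x5, so it is not a constant.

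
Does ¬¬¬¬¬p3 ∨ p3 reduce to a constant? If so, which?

yes, True

¬¬¬¬¬p3 ∨ p3
= ¬¬¬p3 ∨ p3   (double negation)
= ¬p3 ∨ p3   (double negation)
= True   (complement)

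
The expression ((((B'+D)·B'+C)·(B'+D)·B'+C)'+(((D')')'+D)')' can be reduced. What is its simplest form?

B'+C

((((B'+D)·B'+C)·(B'+D)·B'+C)'+(((D')')'+D)')'
= (((B'+D)·B'+C)'+(((D')')'+D)')'   (absorption)
= ((B'+D)·B'+C)·(((D')')'+D)   (De Morgan)
= ((B'+D)·B'+C)·(D'+D)   (double negation)
= (B'+D)·B'+C   (complement / identity)
= B'+C   (absorption)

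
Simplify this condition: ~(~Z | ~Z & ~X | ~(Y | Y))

Z & Y

~(~Z | ~Z & ~X | ~(Y | Y))
= ~(~Z | ~(Y | Y))   (absorption)
= Z & (Y | Y)   (De Morgan)
= Z & Y   (idempotence)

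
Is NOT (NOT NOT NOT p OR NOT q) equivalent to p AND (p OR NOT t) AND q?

E1: NOT (NOT NOT NOT p OR NOT q)
    = NOT (NOT p OR NOT q)   (double negation)
    = p AND q   (De Morgan)
E2: p AND (p OR NOT t) AND q
    = p AND q   (absorption)
Both reduce to p AND q, so they are equivalent.

Yes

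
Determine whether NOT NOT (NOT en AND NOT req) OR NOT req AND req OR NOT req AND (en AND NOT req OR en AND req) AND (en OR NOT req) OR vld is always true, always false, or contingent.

contingent

NOT NOT (NOT en AND NOT req) OR NOT req AND req OR NOT req AND (en AND NOT req OR en AND req) AND (en OR NOT req) OR vld
= NOT NOT (NOT en AND NOT req) OR NOT req AND req OR NOT req AND en AND (en OR NOT req) OR vld   [distribution]
= NOT NOT (NOT en AND NOT req) OR NOT req AND req OR NOT req AND en OR vld   [absorption]
= NOT NOT (NOT en AND NOT req) OR NOT req AND en OR vld   [complement / identity]
= NOT en AND NOT req OR NOT req AND en OR vld   [double negation]
= NOT req OR vld   [distribution]
This depends on req, vld, so it is not a constant.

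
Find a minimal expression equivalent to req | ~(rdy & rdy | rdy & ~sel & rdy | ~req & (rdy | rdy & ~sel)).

req | ~rdy

req | ~(rdy & rdy | rdy & ~sel & rdy | ~req & (rdy | rdy & ~sel))
= req | ~(rdy & (rdy | rdy & ~sel) | ~req & (rdy | rdy & ~sel))   — distribution
= req | ~((rdy | ~req) & (rdy | rdy & ~sel))   — distribution
= req | ~((rdy | ~req) & rdy)   — absorption
= req | ~rdy   — absorption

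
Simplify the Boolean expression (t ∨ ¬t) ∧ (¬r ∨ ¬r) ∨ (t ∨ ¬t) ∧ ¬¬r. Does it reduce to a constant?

True

(t ∨ ¬t) ∧ (¬r ∨ ¬r) ∨ (t ∨ ¬t) ∧ ¬¬r
= (t ∨ ¬t) ∧ (¬r ∨ ¬r) ∨ (t ∨ ¬t) ∧ r
= (t ∨ ¬t) ∧ ¬r ∨ (t ∨ ¬t) ∧ r
= t ∨ ¬t
= True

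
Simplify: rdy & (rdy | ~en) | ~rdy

rdy & (rdy | ~en) | ~rdy
= rdy | ~rdy   [absorption]
= 1   [complement]

1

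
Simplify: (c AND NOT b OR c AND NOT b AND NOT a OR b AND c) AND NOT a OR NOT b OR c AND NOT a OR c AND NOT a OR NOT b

(c AND NOT b OR c AND NOT b AND NOT a OR b AND c) AND NOT a OR NOT b OR c AND NOT a OR c AND NOT a OR NOT b
= (c AND NOT b OR c AND NOT b AND NOT a OR b AND c) AND NOT a OR NOT b OR c AND NOT a OR NOT b   — idempotence
= (c AND NOT b OR b AND c) AND NOT a OR NOT b OR c AND NOT a OR NOT b   — absorption
= c AND NOT a OR NOT b OR c AND NOT a OR NOT b   — distribution
= c AND NOT a OR NOT b   — idempotence

c AND NOT a OR NOT b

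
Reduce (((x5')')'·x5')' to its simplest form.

(((x5')')'·x5')'
= (x5'·x5')'
= x5+x5
= x5

x5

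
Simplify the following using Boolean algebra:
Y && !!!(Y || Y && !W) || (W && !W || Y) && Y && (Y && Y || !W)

Y && !!!(Y || Y && !W) || (W && !W || Y) && Y && (Y && Y || !W)
= Y && !!!Y || (W && !W || Y) && Y && (Y && Y || !W)
= Y && !!!Y || Y && Y && (Y && Y || !W)
= Y && !Y || Y && Y && (Y && Y || !W)
= Y && !Y || Y && Y
= Y

Y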